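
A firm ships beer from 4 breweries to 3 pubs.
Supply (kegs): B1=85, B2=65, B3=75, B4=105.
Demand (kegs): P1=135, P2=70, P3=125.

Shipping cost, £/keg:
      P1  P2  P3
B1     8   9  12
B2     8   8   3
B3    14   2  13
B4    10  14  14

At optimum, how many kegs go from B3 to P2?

70

The minimum-cost plan:
  B1 to P1: 30 × £8 = £240
  B1 to P3: 55 × £12 = £660
  B2 to P3: 65 × £3 = £195
  B3 to P2: 70 × £2 = £140
  B3 to P3: 5 × £13 = £65
  B4 to P1: 105 × £10 = £1050
Total cost = £2350.
So B3→P2 carries 70 kegs.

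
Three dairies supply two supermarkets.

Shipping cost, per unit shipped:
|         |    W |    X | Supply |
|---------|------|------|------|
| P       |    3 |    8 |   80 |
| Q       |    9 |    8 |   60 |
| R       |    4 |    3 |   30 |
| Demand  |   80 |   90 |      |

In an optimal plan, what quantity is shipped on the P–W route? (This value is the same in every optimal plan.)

The minimum-cost plan:
  P–W: 80 × 3 = 240
  Q–X: 60 × 8 = 480
  R–X: 30 × 3 = 90
Total cost = 810.
So P→W carries 80 crates.

80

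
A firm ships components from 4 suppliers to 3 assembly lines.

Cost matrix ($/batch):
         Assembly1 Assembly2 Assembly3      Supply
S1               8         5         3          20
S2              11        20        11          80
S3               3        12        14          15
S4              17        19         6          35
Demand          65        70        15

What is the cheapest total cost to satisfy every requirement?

1765

An optimal shipping plan:
  S1->Assembly2: 20 × $5 = $100
  S2->Assembly1: 50 × $11 = $550
  S2->Assembly2: 30 × $20 = $600
  S3->Assembly1: 15 × $3 = $45
  S4->Assembly2: 20 × $19 = $380
  S4->Assembly3: 15 × $6 = $90
Total = 100 + 550 + 600 + 45 + 380 + 90 = $1765.
(Supply check: S1 ships 20; S2 ships 80; S3 ships 15; S4 ships 35.)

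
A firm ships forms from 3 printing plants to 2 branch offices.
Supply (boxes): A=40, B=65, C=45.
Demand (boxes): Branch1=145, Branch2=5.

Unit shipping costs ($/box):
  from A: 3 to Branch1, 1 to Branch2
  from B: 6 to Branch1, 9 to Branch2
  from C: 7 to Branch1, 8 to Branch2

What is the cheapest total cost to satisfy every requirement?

One minimum-cost allocation:
  A→Branch1: 35 boxes
  A→Branch2: 5 boxes
  B→Branch1: 65 boxes
  C→Branch1: 45 boxes
Total cost = $815.

815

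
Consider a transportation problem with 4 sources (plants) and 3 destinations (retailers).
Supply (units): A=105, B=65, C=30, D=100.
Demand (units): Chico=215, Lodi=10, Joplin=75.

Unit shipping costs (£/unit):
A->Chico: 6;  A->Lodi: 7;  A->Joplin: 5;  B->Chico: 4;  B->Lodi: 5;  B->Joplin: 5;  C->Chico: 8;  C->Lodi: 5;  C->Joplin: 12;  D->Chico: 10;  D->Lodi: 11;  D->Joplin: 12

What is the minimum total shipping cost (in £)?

A cheapest plan:
  A–Chico: 30 × £6 = £180
  A–Joplin: 75 × £5 = £375
  B–Chico: 65 × £4 = £260
  C–Chico: 20 × £8 = £160
  C–Lodi: 10 × £5 = £50
  D–Chico: 100 × £10 = £1000
Total = 180 + 375 + 260 + 160 + 50 + 1000 = £2025.
(Supply check: A ships 105; B ships 65; C ships 30; D ships 100.)

2025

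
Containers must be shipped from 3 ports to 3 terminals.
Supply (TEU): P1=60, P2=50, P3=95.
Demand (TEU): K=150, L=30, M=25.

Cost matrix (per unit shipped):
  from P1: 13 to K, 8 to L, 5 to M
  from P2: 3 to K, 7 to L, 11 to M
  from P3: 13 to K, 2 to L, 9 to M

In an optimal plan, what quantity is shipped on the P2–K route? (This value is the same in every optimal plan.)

50

Solving gives:
  P1->K: 35 TEU
  P1->M: 25 TEU
  P2->K: 50 TEU
  P3->K: 65 TEU
  P3->L: 30 TEU
Total cost = 1635.
So P2→K carries 50 TEU.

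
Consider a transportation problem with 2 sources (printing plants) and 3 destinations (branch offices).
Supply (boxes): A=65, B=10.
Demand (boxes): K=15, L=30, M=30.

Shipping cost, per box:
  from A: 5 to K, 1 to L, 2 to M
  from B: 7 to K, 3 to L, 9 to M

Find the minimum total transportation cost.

One minimum-cost allocation:
  A→K: 5 boxes
  A→L: 30 boxes
  A→M: 30 boxes
  B→K: 10 boxes
Total cost = 185.

185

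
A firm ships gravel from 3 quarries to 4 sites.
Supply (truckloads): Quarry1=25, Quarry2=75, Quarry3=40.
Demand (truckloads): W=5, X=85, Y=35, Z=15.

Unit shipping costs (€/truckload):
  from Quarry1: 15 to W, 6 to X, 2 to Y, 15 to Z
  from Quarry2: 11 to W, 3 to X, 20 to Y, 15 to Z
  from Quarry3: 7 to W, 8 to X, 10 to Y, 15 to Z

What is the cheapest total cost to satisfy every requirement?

One minimum-cost allocation:
  Quarry1 to Y: 25 truckloads
  Quarry2 to X: 75 truckloads
  Quarry3 to W: 5 truckloads
  Quarry3 to X: 10 truckloads
  Quarry3 to Y: 10 truckloads
  Quarry3 to Z: 15 truckloads
Total cost = €715.

715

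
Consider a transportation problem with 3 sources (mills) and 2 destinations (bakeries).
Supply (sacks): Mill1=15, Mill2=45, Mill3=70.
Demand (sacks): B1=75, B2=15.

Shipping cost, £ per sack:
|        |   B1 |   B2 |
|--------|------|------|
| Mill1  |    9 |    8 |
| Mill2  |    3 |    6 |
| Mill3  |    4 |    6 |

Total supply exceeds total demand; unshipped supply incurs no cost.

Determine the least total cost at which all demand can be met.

345

One minimum-cost allocation:
  Mill2 to B1: 45 × £3 = £135
  Mill3 to B1: 30 × £4 = £120
  Mill3 to B2: 15 × £6 = £90
Total = 135 + 120 + 90 = £345.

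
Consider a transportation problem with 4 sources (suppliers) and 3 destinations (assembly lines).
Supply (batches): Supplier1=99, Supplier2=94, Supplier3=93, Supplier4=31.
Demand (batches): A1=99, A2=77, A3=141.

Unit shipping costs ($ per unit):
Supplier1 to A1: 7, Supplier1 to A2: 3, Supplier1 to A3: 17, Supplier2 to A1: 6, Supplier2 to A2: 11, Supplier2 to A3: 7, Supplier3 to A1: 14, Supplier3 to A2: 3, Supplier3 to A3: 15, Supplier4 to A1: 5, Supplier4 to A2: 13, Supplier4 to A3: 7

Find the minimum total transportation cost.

2039

One minimum-cost allocation:
  Supplier1 to A1: 99 × $7 = $693
  Supplier2 to A3: 94 × $7 = $658
  Supplier3 to A2: 77 × $3 = $231
  Supplier3 to A3: 16 × $15 = $240
  Supplier4 to A3: 31 × $7 = $217
Total = 693 + 658 + 231 + 240 + 217 = $2039.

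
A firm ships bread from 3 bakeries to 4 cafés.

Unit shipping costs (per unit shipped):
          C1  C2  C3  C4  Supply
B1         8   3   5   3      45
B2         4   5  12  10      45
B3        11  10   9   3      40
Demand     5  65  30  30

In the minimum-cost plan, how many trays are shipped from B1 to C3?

Solving gives:
  B1→C2: 25 × 3 = 75
  B1→C3: 20 × 5 = 100
  B2→C1: 5 × 4 = 20
  B2→C2: 40 × 5 = 200
  B3→C3: 10 × 9 = 90
  B3→C4: 30 × 3 = 90
Total cost = 575.
So B1→C3 carries 20 trays.

20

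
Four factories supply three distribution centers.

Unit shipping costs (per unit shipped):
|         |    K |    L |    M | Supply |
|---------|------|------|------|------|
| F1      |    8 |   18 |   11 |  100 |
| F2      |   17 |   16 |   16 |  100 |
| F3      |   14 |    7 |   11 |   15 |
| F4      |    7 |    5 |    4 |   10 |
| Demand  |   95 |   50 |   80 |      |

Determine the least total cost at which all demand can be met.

One minimum-cost allocation:
  F1 to K: 95 × 8 = 760
  F1 to M: 5 × 11 = 55
  F2 to L: 35 × 16 = 560
  F2 to M: 65 × 16 = 1040
  F3 to L: 15 × 7 = 105
  F4 to M: 10 × 4 = 40
Total = 760 + 55 + 560 + 1040 + 105 + 40 = 2560.
(Supply check: F1 ships 100; F2 ships 100; F3 ships 15; F4 ships 10.)

2560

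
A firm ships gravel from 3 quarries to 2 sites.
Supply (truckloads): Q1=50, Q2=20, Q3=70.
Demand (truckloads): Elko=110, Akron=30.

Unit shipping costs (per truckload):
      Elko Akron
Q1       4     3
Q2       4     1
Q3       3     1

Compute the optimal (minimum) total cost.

An optimal shipping plan:
  Q1->Elko: 50 truckloads
  Q2->Akron: 20 truckloads
  Q3->Elko: 60 truckloads
  Q3->Akron: 10 truckloads
Total cost = 410.

410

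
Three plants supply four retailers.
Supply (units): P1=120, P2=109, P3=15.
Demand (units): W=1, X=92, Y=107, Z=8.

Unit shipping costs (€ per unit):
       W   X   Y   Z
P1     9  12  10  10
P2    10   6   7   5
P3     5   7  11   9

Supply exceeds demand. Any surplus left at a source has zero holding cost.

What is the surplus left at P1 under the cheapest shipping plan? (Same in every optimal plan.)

36

Minimum-cost shipments:
  P1 to Y: 84 × €10 = €840
  P2 to X: 78 × €6 = €468
  P2 to Y: 23 × €7 = €161
  P2 to Z: 8 × €5 = €40
  P3 to W: 1 × €5 = €5
  P3 to X: 14 × €7 = €98
Total cost = €1612.
P1 ships 84 of its 120, leaving 36.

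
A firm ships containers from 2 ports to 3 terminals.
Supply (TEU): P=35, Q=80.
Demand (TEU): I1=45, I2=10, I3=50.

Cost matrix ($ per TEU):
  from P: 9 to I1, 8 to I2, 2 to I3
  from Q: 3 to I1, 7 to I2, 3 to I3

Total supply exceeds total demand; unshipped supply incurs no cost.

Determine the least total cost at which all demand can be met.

Optimal allocation:
  P->I3: 35 TEU
  Q->I1: 45 TEU
  Q->I2: 10 TEU
  Q->I3: 15 TEU
Total cost = $320.
(Supply check: P ships 35; Q ships 70.)

320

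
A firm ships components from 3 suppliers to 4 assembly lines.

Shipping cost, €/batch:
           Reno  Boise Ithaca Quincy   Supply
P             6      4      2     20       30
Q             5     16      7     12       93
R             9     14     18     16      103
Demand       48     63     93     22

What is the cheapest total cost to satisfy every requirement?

2017

Optimal allocation:
  P→Boise: 30 × €4 = €120
  Q→Ithaca: 93 × €7 = €651
  R→Reno: 48 × €9 = €432
  R→Boise: 33 × €14 = €462
  R→Quincy: 22 × €16 = €352
Total = 120 + 651 + 432 + 462 + 352 = €2017.
(Supply check: P ships 30; Q ships 93; R ships 103.)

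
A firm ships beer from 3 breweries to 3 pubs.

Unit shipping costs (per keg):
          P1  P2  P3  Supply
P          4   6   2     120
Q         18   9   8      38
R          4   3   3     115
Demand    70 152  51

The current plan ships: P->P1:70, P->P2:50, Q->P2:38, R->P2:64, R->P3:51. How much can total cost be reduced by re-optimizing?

Current plan cost = 70·4 + 50·6 + 38·9 + 64·3 + 51·3 = 1267.
Optimal plan:
  P->P1: 69 kegs
  P->P3: 51 kegs
  Q->P2: 38 kegs
  R->P1: 1 kegs
  R->P2: 114 kegs
Optimal cost = 1066.
Saving = 1267 − 1066 = 201.

201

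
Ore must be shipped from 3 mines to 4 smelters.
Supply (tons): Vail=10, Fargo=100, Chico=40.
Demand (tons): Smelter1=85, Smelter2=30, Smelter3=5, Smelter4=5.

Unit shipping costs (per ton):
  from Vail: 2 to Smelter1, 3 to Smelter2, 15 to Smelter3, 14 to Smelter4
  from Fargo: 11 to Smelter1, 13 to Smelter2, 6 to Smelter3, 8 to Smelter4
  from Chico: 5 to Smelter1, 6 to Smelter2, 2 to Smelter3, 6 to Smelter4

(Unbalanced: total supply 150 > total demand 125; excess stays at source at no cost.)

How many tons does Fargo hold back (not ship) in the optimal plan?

25

An optimal plan:
  Vail->Smelter2: 10 × 3 = 30
  Fargo->Smelter1: 65 × 11 = 715
  Fargo->Smelter3: 5 × 6 = 30
  Fargo->Smelter4: 5 × 8 = 40
  Chico->Smelter1: 20 × 5 = 100
  Chico->Smelter2: 20 × 6 = 120
Total cost = 1035.
Fargo ships 75 of its 100, leaving 25.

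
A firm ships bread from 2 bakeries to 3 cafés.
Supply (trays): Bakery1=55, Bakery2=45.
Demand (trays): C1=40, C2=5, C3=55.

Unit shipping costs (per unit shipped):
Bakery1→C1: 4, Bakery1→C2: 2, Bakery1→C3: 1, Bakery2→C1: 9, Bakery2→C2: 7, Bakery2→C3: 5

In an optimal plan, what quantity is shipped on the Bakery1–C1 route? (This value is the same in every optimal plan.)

The minimum-cost plan:
  Bakery1–C1: 40 × 4 = 160
  Bakery1–C2: 5 × 2 = 10
  Bakery1–C3: 10 × 1 = 10
  Bakery2–C3: 45 × 5 = 225
Total cost = 405.
So Bakery1→C1 carries 40 trays.

40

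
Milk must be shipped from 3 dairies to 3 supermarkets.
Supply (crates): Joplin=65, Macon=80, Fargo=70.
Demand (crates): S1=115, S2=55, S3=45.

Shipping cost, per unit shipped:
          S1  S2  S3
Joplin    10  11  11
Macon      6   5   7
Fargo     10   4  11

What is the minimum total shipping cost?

1545

One minimum-cost allocation:
  Joplin→S1: 20 × 10 = 200
  Joplin→S3: 45 × 11 = 495
  Macon→S1: 80 × 6 = 480
  Fargo→S1: 15 × 10 = 150
  Fargo→S2: 55 × 4 = 220
Total = 200 + 495 + 480 + 150 + 220 = 1545.
(Supply check: Joplin ships 65; Macon ships 80; Fargo ships 70.)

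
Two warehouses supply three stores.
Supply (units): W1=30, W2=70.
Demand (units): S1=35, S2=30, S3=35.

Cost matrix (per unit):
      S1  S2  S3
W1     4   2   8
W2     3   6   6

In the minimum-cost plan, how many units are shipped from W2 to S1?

35

The minimum-cost plan:
  W1→S2: 30 × 2 = 60
  W2→S1: 35 × 3 = 105
  W2→S3: 35 × 6 = 210
Total cost = 375.
So W2→S1 carries 35 units.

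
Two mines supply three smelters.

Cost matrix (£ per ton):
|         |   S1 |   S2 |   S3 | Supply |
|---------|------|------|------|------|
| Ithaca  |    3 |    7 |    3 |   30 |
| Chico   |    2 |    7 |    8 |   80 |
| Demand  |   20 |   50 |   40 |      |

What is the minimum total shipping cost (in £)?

560

A cheapest plan:
  Ithaca to S3: 30 × £3 = £90
  Chico to S1: 20 × £2 = £40
  Chico to S2: 50 × £7 = £350
  Chico to S3: 10 × £8 = £80
Total = 90 + 40 + 350 + 80 = £560.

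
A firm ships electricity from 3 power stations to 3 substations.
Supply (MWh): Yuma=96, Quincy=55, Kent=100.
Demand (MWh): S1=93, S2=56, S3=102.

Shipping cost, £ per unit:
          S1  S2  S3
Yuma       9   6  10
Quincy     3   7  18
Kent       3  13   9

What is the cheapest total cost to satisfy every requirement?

1573

A cheapest plan:
  Yuma→S2: 56 × £6 = £336
  Yuma→S3: 40 × £10 = £400
  Quincy→S1: 55 × £3 = £165
  Kent→S1: 38 × £3 = £114
  Kent→S3: 62 × £9 = £558
Total = 336 + 400 + 165 + 114 + 558 = £1573.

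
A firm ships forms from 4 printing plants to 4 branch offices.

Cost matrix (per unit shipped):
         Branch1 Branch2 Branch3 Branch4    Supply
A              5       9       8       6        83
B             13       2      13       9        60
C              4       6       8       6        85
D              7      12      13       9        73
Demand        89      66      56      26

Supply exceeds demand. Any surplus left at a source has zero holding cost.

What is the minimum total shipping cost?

One minimum-cost allocation:
  A–Branch1: 1 × 5 = 5
  A–Branch3: 56 × 8 = 448
  A–Branch4: 26 × 6 = 156
  B–Branch2: 60 × 2 = 120
  C–Branch1: 79 × 4 = 316
  C–Branch2: 6 × 6 = 36
  D–Branch1: 9 × 7 = 63
Total = 5 + 448 + 156 + 120 + 316 + 36 + 63 = 1144.

1144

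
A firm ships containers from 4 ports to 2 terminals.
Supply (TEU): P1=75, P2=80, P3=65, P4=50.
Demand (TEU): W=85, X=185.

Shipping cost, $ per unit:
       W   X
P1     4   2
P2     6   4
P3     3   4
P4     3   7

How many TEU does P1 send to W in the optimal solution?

Optimal shipments:
  P1->X: 75 × $2 = $150
  P2->X: 80 × $4 = $320
  P3->W: 35 × $3 = $105
  P3->X: 30 × $4 = $120
  P4->W: 50 × $3 = $150
Total cost = $845.
The route P1→W is not used.

0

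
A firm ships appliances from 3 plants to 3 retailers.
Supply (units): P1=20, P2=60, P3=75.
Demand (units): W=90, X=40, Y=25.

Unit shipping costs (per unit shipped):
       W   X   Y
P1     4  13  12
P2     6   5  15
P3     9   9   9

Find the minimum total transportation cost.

1075

An optimal shipping plan:
  P1→W: 20 × 4 = 80
  P2→W: 20 × 6 = 120
  P2→X: 40 × 5 = 200
  P3→W: 50 × 9 = 450
  P3→Y: 25 × 9 = 225
Total = 80 + 120 + 200 + 450 + 225 = 1075.
(Supply check: P1 ships 20; P2 ships 60; P3 ships 75.)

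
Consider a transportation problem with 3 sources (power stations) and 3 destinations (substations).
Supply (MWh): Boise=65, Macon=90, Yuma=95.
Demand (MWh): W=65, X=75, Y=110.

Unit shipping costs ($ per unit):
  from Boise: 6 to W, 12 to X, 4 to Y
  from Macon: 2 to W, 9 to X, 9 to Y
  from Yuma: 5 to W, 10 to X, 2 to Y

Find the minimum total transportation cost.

1205

Optimal allocation:
  Boise→X: 50 × $12 = $600
  Boise→Y: 15 × $4 = $60
  Macon→W: 65 × $2 = $130
  Macon→X: 25 × $9 = $225
  Yuma→Y: 95 × $2 = $190
Total = 600 + 60 + 130 + 225 + 190 = $1205.
(Supply check: Boise ships 65; Macon ships 90; Yuma ships 95.)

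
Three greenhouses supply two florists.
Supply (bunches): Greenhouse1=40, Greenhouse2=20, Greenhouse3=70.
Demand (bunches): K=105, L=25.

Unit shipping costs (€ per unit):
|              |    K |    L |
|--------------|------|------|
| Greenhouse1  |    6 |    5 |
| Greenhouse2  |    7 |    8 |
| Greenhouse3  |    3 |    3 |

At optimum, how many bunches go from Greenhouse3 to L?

Optimal shipments:
  Greenhouse1→K: 15 × €6 = €90
  Greenhouse1→L: 25 × €5 = €125
  Greenhouse2→K: 20 × €7 = €140
  Greenhouse3→K: 70 × €3 = €210
Total cost = €565.
The route Greenhouse3→L is not used.

0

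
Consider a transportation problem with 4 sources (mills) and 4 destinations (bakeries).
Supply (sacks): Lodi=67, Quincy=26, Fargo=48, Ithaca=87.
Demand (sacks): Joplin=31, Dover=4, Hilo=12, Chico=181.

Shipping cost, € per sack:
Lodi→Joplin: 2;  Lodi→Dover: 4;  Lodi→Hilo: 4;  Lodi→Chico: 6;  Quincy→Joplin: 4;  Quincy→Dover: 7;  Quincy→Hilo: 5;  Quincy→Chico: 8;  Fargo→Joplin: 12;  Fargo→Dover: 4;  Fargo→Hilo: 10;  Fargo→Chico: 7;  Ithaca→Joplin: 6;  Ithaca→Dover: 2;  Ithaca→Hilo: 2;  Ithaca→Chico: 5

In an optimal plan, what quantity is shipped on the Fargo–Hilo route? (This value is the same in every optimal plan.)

Solving gives:
  Lodi–Joplin: 31 × €2 = €62
  Lodi–Chico: 36 × €6 = €216
  Quincy–Chico: 26 × €8 = €208
  Fargo–Dover: 4 × €4 = €16
  Fargo–Chico: 44 × €7 = €308
  Ithaca–Hilo: 12 × €2 = €24
  Ithaca–Chico: 75 × €5 = €375
Total cost = €1209.
The route Fargo→Hilo is not used.

0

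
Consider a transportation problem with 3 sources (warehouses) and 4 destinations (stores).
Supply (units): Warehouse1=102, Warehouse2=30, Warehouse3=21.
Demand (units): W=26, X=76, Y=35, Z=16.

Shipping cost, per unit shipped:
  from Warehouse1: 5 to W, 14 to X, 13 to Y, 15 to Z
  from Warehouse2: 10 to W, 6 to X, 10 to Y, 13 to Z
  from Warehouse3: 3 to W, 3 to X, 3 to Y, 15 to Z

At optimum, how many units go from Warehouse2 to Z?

0

Solving gives:
  Warehouse1–W: 26 × 5 = 130
  Warehouse1–X: 25 × 14 = 350
  Warehouse1–Y: 35 × 13 = 455
  Warehouse1–Z: 16 × 15 = 240
  Warehouse2–X: 30 × 6 = 180
  Warehouse3–X: 21 × 3 = 63
Total cost = 1418.
The route Warehouse2→Z is not used.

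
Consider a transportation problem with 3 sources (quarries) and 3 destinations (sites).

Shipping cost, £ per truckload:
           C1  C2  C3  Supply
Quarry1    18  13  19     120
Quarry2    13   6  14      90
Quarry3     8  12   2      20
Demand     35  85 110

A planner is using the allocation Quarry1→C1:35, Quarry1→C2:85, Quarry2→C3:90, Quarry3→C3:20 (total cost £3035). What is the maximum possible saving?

Current plan cost = 35·18 + 85·13 + 90·14 + 20·2 = £3035.
Optimal plan:
  Quarry1 to C1: 30 × £18 = £540
  Quarry1 to C3: 90 × £19 = £1710
  Quarry2 to C1: 5 × £13 = £65
  Quarry2 to C2: 85 × £6 = £510
  Quarry3 to C3: 20 × £2 = £40
Optimal cost = £2865.
Saving = 3035 − 2865 = £170.

170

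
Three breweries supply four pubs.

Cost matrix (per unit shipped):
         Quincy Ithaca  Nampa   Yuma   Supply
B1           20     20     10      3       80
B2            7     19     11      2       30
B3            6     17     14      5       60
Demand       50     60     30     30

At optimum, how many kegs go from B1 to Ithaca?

20

The minimum-cost plan:
  B1–Ithaca: 20 kegs
  B1–Nampa: 30 kegs
  B1–Yuma: 30 kegs
  B2–Quincy: 30 kegs
  B3–Quincy: 20 kegs
  B3–Ithaca: 40 kegs
Total cost = 1800.
So B1→Ithaca carries 20 kegs.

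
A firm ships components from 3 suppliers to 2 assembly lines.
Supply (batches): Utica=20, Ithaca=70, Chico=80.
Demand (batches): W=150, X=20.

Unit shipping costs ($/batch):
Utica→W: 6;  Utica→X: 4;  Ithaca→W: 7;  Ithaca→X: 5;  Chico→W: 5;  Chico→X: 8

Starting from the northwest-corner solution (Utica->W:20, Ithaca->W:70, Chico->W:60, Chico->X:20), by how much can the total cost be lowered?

Current plan cost = 20·6 + 70·7 + 60·5 + 20·8 = $1070.
Optimal plan:
  Utica->W: 20 × $6 = $120
  Ithaca->W: 50 × $7 = $350
  Ithaca->X: 20 × $5 = $100
  Chico->W: 80 × $5 = $400
Optimal cost = $970.
Saving = 1070 − 970 = $100.

100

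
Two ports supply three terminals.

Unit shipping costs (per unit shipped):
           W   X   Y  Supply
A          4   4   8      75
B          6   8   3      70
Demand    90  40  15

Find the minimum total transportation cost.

A cheapest plan:
  A–W: 35 × 4 = 140
  A–X: 40 × 4 = 160
  B–W: 55 × 6 = 330
  B–Y: 15 × 3 = 45
Total = 140 + 160 + 330 + 45 = 675.
(Supply check: A ships 75; B ships 70.)

675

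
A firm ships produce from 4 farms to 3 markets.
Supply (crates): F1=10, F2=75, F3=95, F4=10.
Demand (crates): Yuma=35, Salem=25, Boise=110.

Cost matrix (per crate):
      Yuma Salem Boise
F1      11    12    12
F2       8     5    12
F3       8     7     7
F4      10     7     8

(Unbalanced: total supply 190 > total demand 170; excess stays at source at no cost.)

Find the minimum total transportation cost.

Optimal allocation:
  F1 to Boise: 5 × 12 = 60
  F2 to Yuma: 35 × 8 = 280
  F2 to Salem: 25 × 5 = 125
  F3 to Boise: 95 × 7 = 665
  F4 to Boise: 10 × 8 = 80
Total = 60 + 280 + 125 + 665 + 80 = 1210.
(Supply check: F1 ships 5; F2 ships 60; F3 ships 95; F4 ships 10.)

1210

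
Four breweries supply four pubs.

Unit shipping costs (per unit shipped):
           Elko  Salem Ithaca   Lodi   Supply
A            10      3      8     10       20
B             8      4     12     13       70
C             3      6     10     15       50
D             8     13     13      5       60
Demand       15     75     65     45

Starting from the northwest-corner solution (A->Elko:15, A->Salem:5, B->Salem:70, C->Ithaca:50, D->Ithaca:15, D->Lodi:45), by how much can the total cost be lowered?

Current plan cost = 15·10 + 5·3 + 70·4 + 50·10 + 15·13 + 45·5 = 1365.
Optimal plan:
  A->Salem: 5 × 3 = 15
  A->Ithaca: 15 × 8 = 120
  B->Salem: 70 × 4 = 280
  C->Elko: 15 × 3 = 45
  C->Ithaca: 35 × 10 = 350
  D->Ithaca: 15 × 13 = 195
  D->Lodi: 45 × 5 = 225
Optimal cost = 1230.
Saving = 1365 − 1230 = 135.

135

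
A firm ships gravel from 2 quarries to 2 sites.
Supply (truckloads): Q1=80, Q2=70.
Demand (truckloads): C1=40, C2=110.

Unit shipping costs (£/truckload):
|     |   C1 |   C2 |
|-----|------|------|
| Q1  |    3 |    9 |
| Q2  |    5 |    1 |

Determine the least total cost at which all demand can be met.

550

A cheapest plan:
  Q1->C1: 40 × £3 = £120
  Q1->C2: 40 × £9 = £360
  Q2->C2: 70 × £1 = £70
Total = 120 + 360 + 70 = £550.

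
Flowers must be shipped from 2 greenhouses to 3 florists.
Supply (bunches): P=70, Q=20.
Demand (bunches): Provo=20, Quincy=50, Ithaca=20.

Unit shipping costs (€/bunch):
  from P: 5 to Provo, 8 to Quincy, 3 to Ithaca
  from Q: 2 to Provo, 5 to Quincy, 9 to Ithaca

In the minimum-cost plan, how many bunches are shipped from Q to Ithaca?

Optimal shipments:
  P–Provo: 20 × €5 = €100
  P–Quincy: 30 × €8 = €240
  P–Ithaca: 20 × €3 = €60
  Q–Quincy: 20 × €5 = €100
Total cost = €500.
The route Q→Ithaca is not used.

0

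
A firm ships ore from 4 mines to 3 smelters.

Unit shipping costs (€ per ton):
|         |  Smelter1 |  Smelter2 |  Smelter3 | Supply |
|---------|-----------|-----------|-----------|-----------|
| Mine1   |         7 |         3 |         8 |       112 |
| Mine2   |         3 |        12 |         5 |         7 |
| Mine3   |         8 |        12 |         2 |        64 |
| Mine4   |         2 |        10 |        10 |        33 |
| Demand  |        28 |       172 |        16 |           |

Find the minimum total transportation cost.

One minimum-cost allocation:
  Mine1→Smelter2: 112 tons
  Mine2→Smelter1: 7 tons
  Mine3→Smelter2: 48 tons
  Mine3→Smelter3: 16 tons
  Mine4→Smelter1: 21 tons
  Mine4→Smelter2: 12 tons
Total cost = €1127.

1127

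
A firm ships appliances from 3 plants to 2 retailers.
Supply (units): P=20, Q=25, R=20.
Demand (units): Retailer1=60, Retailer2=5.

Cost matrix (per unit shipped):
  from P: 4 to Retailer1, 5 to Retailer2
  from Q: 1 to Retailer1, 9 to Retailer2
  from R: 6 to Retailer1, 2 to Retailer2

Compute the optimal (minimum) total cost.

205

A cheapest plan:
  P to Retailer1: 20 × 4 = 80
  Q to Retailer1: 25 × 1 = 25
  R to Retailer1: 15 × 6 = 90
  R to Retailer2: 5 × 2 = 10
Total = 80 + 25 + 90 + 10 = 205.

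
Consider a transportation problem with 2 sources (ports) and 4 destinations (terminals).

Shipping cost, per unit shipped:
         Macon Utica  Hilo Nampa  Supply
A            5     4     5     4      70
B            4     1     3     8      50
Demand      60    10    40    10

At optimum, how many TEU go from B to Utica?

Solving gives:
  A to Macon: 60 × 5 = 300
  A to Nampa: 10 × 4 = 40
  B to Utica: 10 × 1 = 10
  B to Hilo: 40 × 3 = 120
Total cost = 470.
So B→Utica carries 10 TEU.

10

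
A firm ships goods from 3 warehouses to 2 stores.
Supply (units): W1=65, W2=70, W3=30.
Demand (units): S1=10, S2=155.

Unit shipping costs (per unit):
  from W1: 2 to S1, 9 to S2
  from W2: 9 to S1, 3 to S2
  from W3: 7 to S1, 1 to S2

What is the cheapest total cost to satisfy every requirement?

755

Optimal allocation:
  W1→S1: 10 × 2 = 20
  W1→S2: 55 × 9 = 495
  W2→S2: 70 × 3 = 210
  W3→S2: 30 × 1 = 30
Total = 20 + 495 + 210 + 30 = 755.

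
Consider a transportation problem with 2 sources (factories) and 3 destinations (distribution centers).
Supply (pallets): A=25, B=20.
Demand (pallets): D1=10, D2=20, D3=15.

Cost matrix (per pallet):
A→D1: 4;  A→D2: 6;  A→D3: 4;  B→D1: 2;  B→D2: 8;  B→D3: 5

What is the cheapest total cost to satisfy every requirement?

210

An optimal shipping plan:
  A to D2: 20 × 6 = 120
  A to D3: 5 × 4 = 20
  B to D1: 10 × 2 = 20
  B to D3: 10 × 5 = 50
Total = 120 + 20 + 20 + 50 = 210.
(Supply check: A ships 25; B ships 20.)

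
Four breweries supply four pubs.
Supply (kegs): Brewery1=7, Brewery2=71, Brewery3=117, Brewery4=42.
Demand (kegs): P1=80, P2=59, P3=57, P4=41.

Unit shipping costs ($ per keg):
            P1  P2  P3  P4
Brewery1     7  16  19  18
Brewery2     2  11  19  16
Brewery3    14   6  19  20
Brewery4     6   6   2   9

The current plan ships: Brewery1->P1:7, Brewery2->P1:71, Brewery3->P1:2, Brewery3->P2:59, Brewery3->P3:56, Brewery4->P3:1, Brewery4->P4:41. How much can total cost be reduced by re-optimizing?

246

Current plan cost = 7·7 + 71·2 + 2·14 + 59·6 + 56·19 + 1·2 + 41·9 = $2008.
Optimal plan:
  Brewery1->P1: 7 × $7 = $49
  Brewery2->P1: 71 × $2 = $142
  Brewery3->P1: 2 × $14 = $28
  Brewery3->P2: 59 × $6 = $354
  Brewery3->P3: 15 × $19 = $285
  Brewery3->P4: 41 × $20 = $820
  Brewery4->P3: 42 × $2 = $84
Optimal cost = $1762.
Saving = 2008 − 1762 = $246.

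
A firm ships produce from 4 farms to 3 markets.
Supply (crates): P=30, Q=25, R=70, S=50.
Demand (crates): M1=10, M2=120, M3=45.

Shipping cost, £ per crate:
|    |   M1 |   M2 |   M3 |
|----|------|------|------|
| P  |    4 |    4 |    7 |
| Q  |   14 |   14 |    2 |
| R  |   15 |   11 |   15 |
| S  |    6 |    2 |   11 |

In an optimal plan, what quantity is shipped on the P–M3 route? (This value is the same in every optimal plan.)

Solving gives:
  P to M1: 10 × £4 = £40
  P to M3: 20 × £7 = £140
  Q to M3: 25 × £2 = £50
  R to M2: 70 × £11 = £770
  S to M2: 50 × £2 = £100
Total cost = £1100.
So P→M3 carries 20 crates.

20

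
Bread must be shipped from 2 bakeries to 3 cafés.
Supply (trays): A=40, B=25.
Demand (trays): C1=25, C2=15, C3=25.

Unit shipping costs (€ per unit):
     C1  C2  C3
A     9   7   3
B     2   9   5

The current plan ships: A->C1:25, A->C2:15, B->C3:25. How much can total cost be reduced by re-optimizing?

Current plan cost = 25·9 + 15·7 + 25·5 = €455.
Optimal plan:
  A->C2: 15 trays
  A->C3: 25 trays
  B->C1: 25 trays
Optimal cost = €230.
Saving = 455 − 230 = €225.

225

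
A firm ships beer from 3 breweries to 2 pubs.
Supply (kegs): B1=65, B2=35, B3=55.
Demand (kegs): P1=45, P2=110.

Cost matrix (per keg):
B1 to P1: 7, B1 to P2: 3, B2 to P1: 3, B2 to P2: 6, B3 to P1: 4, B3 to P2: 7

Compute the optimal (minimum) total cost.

Optimal allocation:
  B1→P2: 65 kegs
  B2→P1: 35 kegs
  B3→P1: 10 kegs
  B3→P2: 45 kegs
Total cost = 655.

655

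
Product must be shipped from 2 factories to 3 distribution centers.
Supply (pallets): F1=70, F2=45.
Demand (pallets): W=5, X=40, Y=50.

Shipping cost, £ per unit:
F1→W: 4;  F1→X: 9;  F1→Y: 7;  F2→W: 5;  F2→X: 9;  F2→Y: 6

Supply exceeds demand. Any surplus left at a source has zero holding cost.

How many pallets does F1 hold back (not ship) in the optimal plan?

20

An optimal plan:
  F1->W: 5 pallets
  F1->X: 40 pallets
  F1->Y: 5 pallets
  F2->Y: 45 pallets
Total cost = £685.
F1 ships 50 of its 70, leaving 20.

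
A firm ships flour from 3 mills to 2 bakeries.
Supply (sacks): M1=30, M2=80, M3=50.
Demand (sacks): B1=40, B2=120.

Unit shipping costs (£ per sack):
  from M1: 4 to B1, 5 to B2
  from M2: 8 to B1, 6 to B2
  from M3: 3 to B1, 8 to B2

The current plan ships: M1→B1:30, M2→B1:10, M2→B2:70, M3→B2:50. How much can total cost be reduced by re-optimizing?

190

Current plan cost = 30·4 + 10·8 + 70·6 + 50·8 = £1020.
Optimal plan:
  M1–B2: 30 × £5 = £150
  M2–B2: 80 × £6 = £480
  M3–B1: 40 × £3 = £120
  M3–B2: 10 × £8 = £80
Optimal cost = £830.
Saving = 1020 − 830 = £190.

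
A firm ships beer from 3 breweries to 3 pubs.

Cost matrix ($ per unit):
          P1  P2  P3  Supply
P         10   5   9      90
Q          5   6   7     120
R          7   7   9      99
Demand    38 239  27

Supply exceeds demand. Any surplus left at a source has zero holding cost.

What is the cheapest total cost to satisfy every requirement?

An optimal shipping plan:
  P to P2: 90 kegs
  Q to P1: 38 kegs
  Q to P2: 55 kegs
  Q to P3: 27 kegs
  R to P2: 94 kegs
Total cost = $1817.

1817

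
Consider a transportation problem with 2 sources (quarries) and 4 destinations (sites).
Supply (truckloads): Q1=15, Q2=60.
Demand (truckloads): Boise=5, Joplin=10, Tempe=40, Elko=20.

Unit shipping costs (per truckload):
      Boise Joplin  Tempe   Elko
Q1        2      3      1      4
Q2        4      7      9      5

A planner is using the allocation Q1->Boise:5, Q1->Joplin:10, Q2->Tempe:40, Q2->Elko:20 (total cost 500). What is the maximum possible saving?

70

Current plan cost = 5·2 + 10·3 + 40·9 + 20·5 = 500.
Optimal plan:
  Q1→Tempe: 15 truckloads
  Q2→Boise: 5 truckloads
  Q2→Joplin: 10 truckloads
  Q2→Tempe: 25 truckloads
  Q2→Elko: 20 truckloads
Optimal cost = 430.
Saving = 500 − 430 = 70.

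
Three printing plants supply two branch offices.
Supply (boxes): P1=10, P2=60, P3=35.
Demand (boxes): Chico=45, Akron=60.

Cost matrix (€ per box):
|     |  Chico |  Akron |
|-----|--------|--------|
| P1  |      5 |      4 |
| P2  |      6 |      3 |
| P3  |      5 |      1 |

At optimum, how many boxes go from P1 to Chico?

Solving gives:
  P1->Chico: 10 × €5 = €50
  P2->Chico: 35 × €6 = €210
  P2->Akron: 25 × €3 = €75
  P3->Akron: 35 × €1 = €35
Total cost = €370.
So P1→Chico carries 10 boxes.

10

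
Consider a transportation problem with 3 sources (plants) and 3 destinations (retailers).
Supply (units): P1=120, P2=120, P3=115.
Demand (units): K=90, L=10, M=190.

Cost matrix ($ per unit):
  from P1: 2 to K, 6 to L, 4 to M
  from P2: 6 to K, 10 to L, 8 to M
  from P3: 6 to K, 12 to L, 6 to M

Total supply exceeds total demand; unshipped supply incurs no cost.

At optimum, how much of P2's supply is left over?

65

Minimum-cost shipments:
  P1->K: 35 × $2 = $70
  P1->L: 10 × $6 = $60
  P1->M: 75 × $4 = $300
  P2->K: 55 × $6 = $330
  P3->M: 115 × $6 = $690
Total cost = $1450.
P2 ships 55 of its 120, leaving 65.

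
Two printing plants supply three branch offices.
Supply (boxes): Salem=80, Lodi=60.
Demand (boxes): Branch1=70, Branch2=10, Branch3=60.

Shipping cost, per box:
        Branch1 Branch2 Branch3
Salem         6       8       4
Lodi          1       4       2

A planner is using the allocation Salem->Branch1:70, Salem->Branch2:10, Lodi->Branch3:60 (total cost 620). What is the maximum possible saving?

Current plan cost = 70·6 + 10·8 + 60·2 = 620.
Optimal plan:
  Salem->Branch1: 10 × 6 = 60
  Salem->Branch2: 10 × 8 = 80
  Salem->Branch3: 60 × 4 = 240
  Lodi->Branch1: 60 × 1 = 60
Optimal cost = 440.
Saving = 620 − 440 = 180.

180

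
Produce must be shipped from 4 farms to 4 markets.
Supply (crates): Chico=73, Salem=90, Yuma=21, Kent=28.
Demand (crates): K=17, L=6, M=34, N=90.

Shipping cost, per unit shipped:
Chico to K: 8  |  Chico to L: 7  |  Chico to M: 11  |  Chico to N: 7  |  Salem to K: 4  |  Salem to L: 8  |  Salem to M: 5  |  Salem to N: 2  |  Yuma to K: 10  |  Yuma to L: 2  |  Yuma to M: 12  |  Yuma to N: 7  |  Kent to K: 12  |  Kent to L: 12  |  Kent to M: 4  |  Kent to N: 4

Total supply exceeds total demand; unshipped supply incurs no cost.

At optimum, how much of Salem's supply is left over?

Minimum-cost shipments:
  Chico->K: 17 × 8 = 136
  Chico->N: 6 × 7 = 42
  Salem->M: 6 × 5 = 30
  Salem->N: 84 × 2 = 168
  Yuma->L: 6 × 2 = 12
  Kent->M: 28 × 4 = 112
Total cost = 500.
Salem ships 90 of its 90, leaving 0.

0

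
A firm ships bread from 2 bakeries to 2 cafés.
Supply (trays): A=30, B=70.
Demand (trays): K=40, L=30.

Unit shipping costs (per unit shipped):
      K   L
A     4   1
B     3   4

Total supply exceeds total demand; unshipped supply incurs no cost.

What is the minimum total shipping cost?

150

One minimum-cost allocation:
  A–L: 30 × 1 = 30
  B–K: 40 × 3 = 120
Total = 30 + 120 = 150.
(Supply check: A ships 30; B ships 40.)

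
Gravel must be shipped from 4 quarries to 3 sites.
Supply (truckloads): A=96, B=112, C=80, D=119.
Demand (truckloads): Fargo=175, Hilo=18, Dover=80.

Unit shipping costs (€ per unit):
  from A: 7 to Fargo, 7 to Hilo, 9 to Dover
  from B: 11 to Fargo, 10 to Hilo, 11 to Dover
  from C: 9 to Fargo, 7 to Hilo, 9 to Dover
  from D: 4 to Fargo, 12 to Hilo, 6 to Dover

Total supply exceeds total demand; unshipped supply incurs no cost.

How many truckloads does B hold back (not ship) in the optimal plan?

An optimal plan:
  A to Fargo: 56 × €7 = €392
  A to Hilo: 18 × €7 = €126
  C to Dover: 80 × €9 = €720
  D to Fargo: 119 × €4 = €476
Total cost = €1714.
B ships 0 of its 112, leaving 112.

112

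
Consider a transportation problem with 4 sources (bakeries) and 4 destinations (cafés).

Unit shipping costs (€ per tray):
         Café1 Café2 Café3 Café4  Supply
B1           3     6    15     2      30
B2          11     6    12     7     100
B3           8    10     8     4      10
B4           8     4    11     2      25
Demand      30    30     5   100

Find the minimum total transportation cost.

870

A cheapest plan:
  B1–Café1: 30 × €3 = €90
  B2–Café2: 30 × €6 = €180
  B2–Café4: 70 × €7 = €490
  B3–Café3: 5 × €8 = €40
  B3–Café4: 5 × €4 = €20
  B4–Café4: 25 × €2 = €50
Total = 90 + 180 + 490 + 40 + 20 + 50 = €870.
(Supply check: B1 ships 30; B2 ships 100; B3 ships 10; B4 ships 25.)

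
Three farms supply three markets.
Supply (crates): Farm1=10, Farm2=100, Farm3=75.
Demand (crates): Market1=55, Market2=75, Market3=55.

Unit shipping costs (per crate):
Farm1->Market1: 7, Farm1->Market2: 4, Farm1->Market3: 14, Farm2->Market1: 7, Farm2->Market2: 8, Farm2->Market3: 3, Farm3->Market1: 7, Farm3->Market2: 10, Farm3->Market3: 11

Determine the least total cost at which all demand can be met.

A cheapest plan:
  Farm1→Market2: 10 × 4 = 40
  Farm2→Market2: 45 × 8 = 360
  Farm2→Market3: 55 × 3 = 165
  Farm3→Market1: 55 × 7 = 385
  Farm3→Market2: 20 × 10 = 200
Total = 40 + 360 + 165 + 385 + 200 = 1150.

1150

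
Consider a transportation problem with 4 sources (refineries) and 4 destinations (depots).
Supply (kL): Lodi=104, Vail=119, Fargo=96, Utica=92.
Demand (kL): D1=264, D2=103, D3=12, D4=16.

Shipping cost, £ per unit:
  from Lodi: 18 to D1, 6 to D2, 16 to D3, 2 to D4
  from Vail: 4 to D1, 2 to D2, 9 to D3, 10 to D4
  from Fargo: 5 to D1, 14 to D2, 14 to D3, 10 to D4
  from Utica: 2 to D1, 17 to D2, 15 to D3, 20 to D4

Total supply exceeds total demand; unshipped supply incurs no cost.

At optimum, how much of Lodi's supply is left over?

16

Minimum-cost shipments:
  Lodi–D2: 72 × £6 = £432
  Lodi–D4: 16 × £2 = £32
  Vail–D1: 76 × £4 = £304
  Vail–D2: 31 × £2 = £62
  Vail–D3: 12 × £9 = £108
  Fargo–D1: 96 × £5 = £480
  Utica–D1: 92 × £2 = £184
Total cost = £1602.
Lodi ships 88 of its 104, leaving 16.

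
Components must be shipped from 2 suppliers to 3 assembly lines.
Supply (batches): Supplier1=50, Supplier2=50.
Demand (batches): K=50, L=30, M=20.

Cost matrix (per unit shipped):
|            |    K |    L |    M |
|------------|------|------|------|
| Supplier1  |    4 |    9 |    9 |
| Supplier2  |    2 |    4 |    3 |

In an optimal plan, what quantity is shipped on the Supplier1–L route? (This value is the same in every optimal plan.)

0

The minimum-cost plan:
  Supplier1–K: 50 × 4 = 200
  Supplier2–L: 30 × 4 = 120
  Supplier2–M: 20 × 3 = 60
Total cost = 380.
The route Supplier1→L is not used.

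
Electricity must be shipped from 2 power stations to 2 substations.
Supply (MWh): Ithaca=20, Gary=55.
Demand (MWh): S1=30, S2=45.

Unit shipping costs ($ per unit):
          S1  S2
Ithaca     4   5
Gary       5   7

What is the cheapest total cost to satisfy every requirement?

One minimum-cost allocation:
  Ithaca→S2: 20 × $5 = $100
  Gary→S1: 30 × $5 = $150
  Gary→S2: 25 × $7 = $175
Total = 100 + 150 + 175 = $425.

425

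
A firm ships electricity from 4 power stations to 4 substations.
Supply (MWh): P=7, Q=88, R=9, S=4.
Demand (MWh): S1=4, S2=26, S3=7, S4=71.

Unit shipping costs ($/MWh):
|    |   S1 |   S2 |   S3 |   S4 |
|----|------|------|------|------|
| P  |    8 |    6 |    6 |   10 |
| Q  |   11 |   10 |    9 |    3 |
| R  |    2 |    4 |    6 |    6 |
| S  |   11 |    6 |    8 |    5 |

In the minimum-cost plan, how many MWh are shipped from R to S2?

The minimum-cost plan:
  P->S2: 7 × $6 = $42
  Q->S2: 10 × $10 = $100
  Q->S3: 7 × $9 = $63
  Q->S4: 71 × $3 = $213
  R->S1: 4 × $2 = $8
  R->S2: 5 × $4 = $20
  S->S2: 4 × $6 = $24
Total cost = $470.
So R→S2 carries 5 MWh.

5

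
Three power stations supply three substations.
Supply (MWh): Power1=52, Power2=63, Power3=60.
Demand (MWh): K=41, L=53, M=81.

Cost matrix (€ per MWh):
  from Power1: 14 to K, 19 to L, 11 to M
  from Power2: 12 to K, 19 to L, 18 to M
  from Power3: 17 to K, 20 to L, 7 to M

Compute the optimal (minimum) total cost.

Optimal allocation:
  Power1→L: 31 × €19 = €589
  Power1→M: 21 × €11 = €231
  Power2→K: 41 × €12 = €492
  Power2→L: 22 × €19 = €418
  Power3→M: 60 × €7 = €420
Total = 589 + 231 + 492 + 418 + 420 = €2150.

2150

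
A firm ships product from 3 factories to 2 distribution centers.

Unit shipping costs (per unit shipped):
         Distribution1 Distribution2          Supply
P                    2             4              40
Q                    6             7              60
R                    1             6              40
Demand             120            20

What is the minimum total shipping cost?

An optimal shipping plan:
  P to Distribution1: 40 × 2 = 80
  Q to Distribution1: 40 × 6 = 240
  Q to Distribution2: 20 × 7 = 140
  R to Distribution1: 40 × 1 = 40
Total = 80 + 240 + 140 + 40 = 500.
(Supply check: P ships 40; Q ships 60; R ships 40.)

500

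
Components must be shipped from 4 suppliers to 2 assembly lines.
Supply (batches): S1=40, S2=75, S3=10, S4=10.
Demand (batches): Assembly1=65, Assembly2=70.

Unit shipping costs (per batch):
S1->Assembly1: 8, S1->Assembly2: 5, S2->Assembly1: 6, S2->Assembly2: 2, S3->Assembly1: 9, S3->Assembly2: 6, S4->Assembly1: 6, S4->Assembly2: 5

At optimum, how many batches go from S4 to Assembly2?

0

Solving gives:
  S1 to Assembly1: 40 × 8 = 320
  S2 to Assembly1: 5 × 6 = 30
  S2 to Assembly2: 70 × 2 = 140
  S3 to Assembly1: 10 × 9 = 90
  S4 to Assembly1: 10 × 6 = 60
Total cost = 640.
The route S4→Assembly2 is not used.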